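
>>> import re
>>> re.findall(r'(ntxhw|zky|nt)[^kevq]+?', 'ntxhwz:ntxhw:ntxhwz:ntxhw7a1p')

['ntxhw', 'ntxhw', 'ntxhw', 'ntxhw']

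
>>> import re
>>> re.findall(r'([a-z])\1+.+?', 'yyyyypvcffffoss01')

['y', 'f', 's']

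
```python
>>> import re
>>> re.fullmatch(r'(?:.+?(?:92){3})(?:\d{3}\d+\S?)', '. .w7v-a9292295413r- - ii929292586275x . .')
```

None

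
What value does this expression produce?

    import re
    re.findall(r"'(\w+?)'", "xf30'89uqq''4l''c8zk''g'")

['89uqq', '4l', 'c8zk', 'g']

One capturing group, so `findall` returns just the captured substring from each match — 4 in all.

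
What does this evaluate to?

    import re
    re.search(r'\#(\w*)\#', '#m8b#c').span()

(0, 5)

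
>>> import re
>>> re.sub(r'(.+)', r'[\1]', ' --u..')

Pattern: one or more of any character (captured).
Matches: at [0:6] → ' --u..'.
The replacement refers to a captured group, so each match is rewritten using its own captured text.

'[ --u..]'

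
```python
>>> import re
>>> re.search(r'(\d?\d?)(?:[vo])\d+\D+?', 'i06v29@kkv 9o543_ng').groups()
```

('06',)

The match spans [1:7] → '06v29@'.
Captured: group 1 = '06'.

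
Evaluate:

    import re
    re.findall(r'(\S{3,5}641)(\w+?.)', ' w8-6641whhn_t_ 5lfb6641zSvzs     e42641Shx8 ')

[('w8-6641', 'wh'), ('5lfb6641', 'zS'), ('e42641', 'Sh')]

Pattern: 3 to 5 of a non-whitespace character, then the literal '641' (captured); then one or more of a word character (lazy), then any character (captured).
`findall` packs the 2 group values into a tuple for every match.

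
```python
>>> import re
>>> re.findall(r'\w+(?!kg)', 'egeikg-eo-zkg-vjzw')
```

['egeikg', 'eo', 'zkg', 'vjzw']

The negative lookaround is zero-width — it rules out positions where the adjacent text would match, without consuming anything.
Matches: at [0:6] → 'egeikg'; at [7:9] → 'eo'; at [10:13] → 'zkg'; at [14:18] → 'vjzw'.
No capturing groups, so `findall` returns the 4 full match strings.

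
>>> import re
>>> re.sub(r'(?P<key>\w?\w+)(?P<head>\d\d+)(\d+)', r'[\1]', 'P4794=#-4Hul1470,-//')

'[P4]=#-[4Hul1],-//'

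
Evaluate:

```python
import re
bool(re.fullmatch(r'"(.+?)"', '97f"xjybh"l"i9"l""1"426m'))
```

`re.fullmatch` is like wrapping the pattern in `^…$` (in single-line mode).
Here the string isn't matched end-to-end, so the call returns None, and `bool(None)` is False.

False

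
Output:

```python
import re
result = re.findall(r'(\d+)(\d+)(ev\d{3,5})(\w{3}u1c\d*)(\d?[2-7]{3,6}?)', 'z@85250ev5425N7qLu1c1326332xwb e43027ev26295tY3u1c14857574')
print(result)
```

Pattern: one or more of a digit (captured); then one or more of a digit (captured); then the literal 'ev', then 3 to 5 of a digit (captured); then exactly 3 of a word character, then the literal 'u1c', then zero or more of a digit (captured); then optionally a digit, then 3 to 6 of a character in [2-7] (lazy) (captured).
Scanning left to right: at [32:58] match '43027ev26295tY3u1c14857574', groups = ('4302', '7', 'ev26295', 'tY3u1c14857', '574').
With 5 capturing groups, `findall` returns a 5-tuple per match.

[('4302', '7', 'ev26295', 'tY3u1c14857', '574')]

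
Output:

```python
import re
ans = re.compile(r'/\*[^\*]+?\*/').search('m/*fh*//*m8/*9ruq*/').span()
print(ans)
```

The match spans [1:7] → '/*fh*/'.

(1, 7)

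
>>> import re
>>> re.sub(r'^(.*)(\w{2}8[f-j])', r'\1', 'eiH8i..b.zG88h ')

'eiH8i..b.z '

`\1` in the replacement pulls in group 1's text for each match.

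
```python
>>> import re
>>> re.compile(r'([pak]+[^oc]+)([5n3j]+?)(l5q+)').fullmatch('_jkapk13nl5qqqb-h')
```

None

Pattern: one or more of one of [pak], then one or more of any character except [oc] (captured); then one or more of one of [5n3j] (lazy) (captured); then the literal 'l5', then one or more of a literal 'q' (captured).
`fullmatch` succeeds only if the pattern covers the string from start to end.
Here the pattern can't cover the whole string, so the call returns None.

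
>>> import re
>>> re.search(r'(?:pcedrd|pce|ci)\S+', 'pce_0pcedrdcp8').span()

(0, 14)

The match spans [0:14] → 'pce_0pcedrdcp8'.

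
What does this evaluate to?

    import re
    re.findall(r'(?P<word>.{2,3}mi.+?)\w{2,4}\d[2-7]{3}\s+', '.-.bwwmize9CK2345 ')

With the lazy modifier that quantifier settles for the fewest repetitions that let the rest of the pattern succeed (the atoms after it are unaffected and can still be greedy).
Because there's exactly one group, `findall` drops the full match and keeps group 1 from the one hit.

['bwwmiz']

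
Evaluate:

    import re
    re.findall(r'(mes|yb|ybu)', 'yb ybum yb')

['yb', 'yb', 'yb']

Alternation tries branches left to right and keeps the first one that lets the overall match succeed at that position.
Matches: at [0:2] match 'yb', group 1 = 'yb'; at [3:5] match 'yb', group 1 = 'yb'; at [8:10] match 'yb', group 1 = 'yb'.
One capturing group, so `findall` returns just the captured substring from each match — 3 in all.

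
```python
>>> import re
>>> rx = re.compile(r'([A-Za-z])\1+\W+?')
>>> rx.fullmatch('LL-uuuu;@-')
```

None

After group 1 captures some text, `\1` only succeeds where that same text appears again.
`re.fullmatch` is like wrapping the pattern in `^…$` (in single-line mode).
Here the pattern can't cover the whole string, so the call returns None.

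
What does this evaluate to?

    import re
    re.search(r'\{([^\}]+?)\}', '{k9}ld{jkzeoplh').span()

(0, 4)

`re.search` tries every starting position until one works.
The match spans [0:4] → '{k9}'.
Captured: group 1 = 'k9'.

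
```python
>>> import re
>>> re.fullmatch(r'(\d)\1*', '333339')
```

None

`\1` is not a pattern — it's the concrete string captured by group 1, re-applied verbatim.
`fullmatch` succeeds only if the pattern covers the string from start to end.
Here the pattern can't cover the whole string, so the call returns None.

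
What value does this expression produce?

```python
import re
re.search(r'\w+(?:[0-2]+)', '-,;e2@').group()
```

The pattern matches one or more of a word character; then one or more of a character in [0-2] (non-capturing group).
`search` walks the string left to right and returns the first match it finds.
The match spans [3:5] → 'e2'.

'e2'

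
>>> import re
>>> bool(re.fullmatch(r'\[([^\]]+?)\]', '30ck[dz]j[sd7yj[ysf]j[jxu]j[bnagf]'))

False

`fullmatch` succeeds only if the pattern covers the string from start to end.
Here there's no way to consume every character, so the call returns None, and `bool(None)` is False.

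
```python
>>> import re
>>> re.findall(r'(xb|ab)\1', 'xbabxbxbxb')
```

`\1` is not a pattern — it's the concrete string captured by group 1, re-applied verbatim.
`findall` collects group 1 from the one match (1 total).

['xb']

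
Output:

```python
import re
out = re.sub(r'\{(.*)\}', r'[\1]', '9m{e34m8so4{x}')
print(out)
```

9m[e34m8so4{x]

Matches: at [2:14] → '{e34m8so4{x}'.
Each match is replaced using the text its own group 1 captured.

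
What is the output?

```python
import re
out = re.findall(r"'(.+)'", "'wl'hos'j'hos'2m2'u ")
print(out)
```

["wl'hos'j'hos'2m2"]

Matches: at [0:18] match "'wl'hos'j'hos'2m2'", group 1 = "wl'hos'j'hos'2m2".
One capturing group, so `findall` returns just the captured substring from the one match — 1 in all.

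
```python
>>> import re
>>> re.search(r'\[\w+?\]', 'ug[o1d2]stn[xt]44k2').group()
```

'[o1d2]'

`search` walks the string left to right and returns the first match it finds.
The match spans [2:8] → '[o1d2]'.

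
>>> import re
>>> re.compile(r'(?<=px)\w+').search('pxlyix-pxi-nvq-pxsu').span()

(2, 6)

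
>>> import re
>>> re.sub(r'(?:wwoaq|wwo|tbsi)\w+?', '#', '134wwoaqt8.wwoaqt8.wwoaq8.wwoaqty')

The regex engine tests alternatives in the order written; an earlier branch that matches wins even if a later one would match more.
Matches: at [3:9] → 'wwoaqt'; at [11:17] → 'wwoaqt'; at [19:25] → 'wwoaq8'; at [26:32] → 'wwoaqt'.
Every occurrence is swapped for '#'.

'134#8.#8.#.#y'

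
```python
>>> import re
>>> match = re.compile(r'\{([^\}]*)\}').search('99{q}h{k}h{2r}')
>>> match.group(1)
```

'q'

`re.search` scans for the first position where the pattern succeeds.
The match spans [2:5] → '{q}'.
Captured: group 1 = 'q'.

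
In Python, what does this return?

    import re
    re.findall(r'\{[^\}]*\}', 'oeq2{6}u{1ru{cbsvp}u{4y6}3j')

['{6}', '{1ru{cbsvp}', '{4y6}']

Matches: at [4:7] → '{6}'; at [8:19] → '{1ru{cbsvp}'; at [20:25] → '{4y6}'.
`findall` yields the raw match text (3 of them) because the pattern has no groups.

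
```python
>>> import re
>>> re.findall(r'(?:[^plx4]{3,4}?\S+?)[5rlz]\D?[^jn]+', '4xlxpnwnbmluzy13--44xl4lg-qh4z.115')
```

No capturing groups, so `findall` returns the 1 full match string.

['nwnbmluzy13--44xl4lg-qh4z.115']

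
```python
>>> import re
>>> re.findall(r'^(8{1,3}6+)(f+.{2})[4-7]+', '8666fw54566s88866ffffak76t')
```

The pattern matches anchored at the start of the string; then 1 to 3 of the literal '8', then one or more of the literal '6' (captured); then one or more of the literal 'f', then exactly 2 of any character (captured); then one or more of a character in [4-7].
Matches: at [0:11] match '8666fw54566', groups = ('8666', 'fw5').
`findall` packs the 2 group values into a tuple for every match.

[('8666', 'fw5')]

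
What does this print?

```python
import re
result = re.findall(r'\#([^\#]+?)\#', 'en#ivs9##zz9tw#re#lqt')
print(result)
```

['ivs9', 'zz9tw']

Walking the string: at [2:8] match '#ivs9#', group 1 = 'ivs9'; at [8:15] match '#zz9tw#', group 1 = 'zz9tw'.
One capturing group, so `findall` returns just the captured substring from each match — 2 in all.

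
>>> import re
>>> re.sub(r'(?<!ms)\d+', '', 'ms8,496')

'ms8,'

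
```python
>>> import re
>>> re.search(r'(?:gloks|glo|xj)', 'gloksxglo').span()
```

(0, 5)

Alternation isn't longest-match — the leftmost alternative that fits at this position is chosen.
Unlike `match`, `search` isn't anchored — it looks for the pattern anywhere in the string.
The match spans [0:5] → 'gloks'.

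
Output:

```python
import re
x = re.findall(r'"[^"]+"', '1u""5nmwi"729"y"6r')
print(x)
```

['"5nmwi"', '"y"']

Scanning left to right: at [3:10] → '"5nmwi"'; at [13:16] → '"y"'.
With no groups in the pattern, `findall` gives back each whole match — 2 here.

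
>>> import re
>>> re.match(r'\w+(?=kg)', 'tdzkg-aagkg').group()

'tdz'

`re.match` won't scan ahead — the pattern has to work from the very first character.
The match spans [0:3] → 'tdz'.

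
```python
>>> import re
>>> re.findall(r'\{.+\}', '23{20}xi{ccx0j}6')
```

['{20}xi{ccx0j}']

Scanning left to right: at [2:15] → '{20}xi{ccx0j}'.
`findall` yields the raw match text (1 of them) because the pattern has no groups.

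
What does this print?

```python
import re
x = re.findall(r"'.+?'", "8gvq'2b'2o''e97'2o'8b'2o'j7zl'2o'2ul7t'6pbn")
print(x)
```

["'2b'", "''e97'", "'8b'", "'j7zl'", "'2ul7t'"]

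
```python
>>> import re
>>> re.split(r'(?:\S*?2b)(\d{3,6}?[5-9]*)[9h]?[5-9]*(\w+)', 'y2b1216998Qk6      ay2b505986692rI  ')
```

The pattern matches zero or more of a non-whitespace character (lazy), then the literal '2b' (non-capturing group); then 3 to 6 of a digit (lazy), then zero or more of a character in [5-9] (captured); then optionally one of [9h], then zero or more of a character in [5-9]; then one or more of a word character (captured).
The group in the pattern means `split` returns the separators' captures alongside the pieces.

['', '1216998', 'Qk6', '      ', '50598669', '2rI', '  ']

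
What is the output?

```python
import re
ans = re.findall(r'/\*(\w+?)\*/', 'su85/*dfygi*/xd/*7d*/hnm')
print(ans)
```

['dfygi', '7d']

Walking the string: at [4:13] match '/*dfygi*/', group 1 = 'dfygi'; at [15:21] match '/*7d*/', group 1 = '7d'.
With a single group, `findall` returns only what that group captured — 2 items.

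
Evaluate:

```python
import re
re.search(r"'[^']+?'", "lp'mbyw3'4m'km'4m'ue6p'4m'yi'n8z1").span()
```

The match spans [2:9] → "'mbyw3'".

(2, 9)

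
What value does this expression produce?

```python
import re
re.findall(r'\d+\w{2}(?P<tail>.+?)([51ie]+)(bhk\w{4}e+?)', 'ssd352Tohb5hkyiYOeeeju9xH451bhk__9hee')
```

The pattern matches one or more of a digit, then exactly 2 of a word character; then one or more of any character (lazy) (captured as 'tail'); then one or more of one of [51ie] (captured); then the literal 'bhk', then exactly 4 of a word character, then one or more of a literal 'e' (lazy) (captured).
Matches: at [3:36] match '352Tohb5hkyiYOeeeju9xH451bhk__9he', groups = ('hb5hkyiYOeeeju9xH4', '51', 'bhk__9he').
3 groups means the one result is a tuple of 3 captured strings — 1 here.

[('hb5hkyiYOeeeju9xH4', '51', 'bhk__9he')]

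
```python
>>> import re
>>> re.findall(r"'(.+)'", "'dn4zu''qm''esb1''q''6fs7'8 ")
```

["dn4zu''qm''esb1''q''6fs7"]

Matches: at [0:26] match "'dn4zu''qm''esb1''q''6fs7'", group 1 = "dn4zu''qm''esb1''q''6fs7".
Because there's exactly one group, `findall` drops the full match and keeps group 1 from the one hit.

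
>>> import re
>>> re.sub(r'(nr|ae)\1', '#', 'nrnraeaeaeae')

'###'

`\1` is not a pattern — it's the concrete string captured by group 1, re-applied verbatim.
Matches: at [0:4] → 'nrnr'; at [4:8] → 'aeae'; at [8:12] → 'aeae'.
Each match is replaced by '#'.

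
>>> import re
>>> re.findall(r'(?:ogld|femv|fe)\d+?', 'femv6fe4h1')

['femv6', 'fe4']

Scanning left to right: at [0:5] → 'femv6'; at [5:8] → 'fe4'.
Since nothing is captured, `findall` lists the 2 matched substrings directly.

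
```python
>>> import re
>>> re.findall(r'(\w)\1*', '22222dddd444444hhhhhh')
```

['2', 'd', '4', 'h']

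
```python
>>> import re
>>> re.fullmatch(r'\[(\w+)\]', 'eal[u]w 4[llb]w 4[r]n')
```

None

`re.fullmatch` requires the pattern to consume the entire string.
Here the string isn't matched end-to-end, so the call returns None.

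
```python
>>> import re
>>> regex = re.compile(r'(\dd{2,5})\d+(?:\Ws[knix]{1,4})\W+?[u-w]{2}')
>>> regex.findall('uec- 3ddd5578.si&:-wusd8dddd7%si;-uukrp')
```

['3ddd', '8dddd']

Pattern: a digit, then 2 to 5 of a literal 'd' (captured); then one or more of a digit; then a non-word character, then a literal 's', then 1 to 4 of one of [knix] (non-capturing group); then one or more of a non-word character (lazy), then exactly 2 of a character in [u-w].
Scanning left to right: at [5:21] match '3ddd5578.si&:-wu', group 1 = '3ddd'; at [23:36] match '8dddd7%si;-uu', group 1 = '8dddd'.
One capturing group, so `findall` returns just the captured substring from each match — 2 in all.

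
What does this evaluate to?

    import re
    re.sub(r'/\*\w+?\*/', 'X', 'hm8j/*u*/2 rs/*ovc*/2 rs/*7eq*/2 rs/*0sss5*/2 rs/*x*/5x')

Matches: at [4:9] → '/*u*/'; at [13:20] → '/*ovc*/'; at [24:31] → '/*7eq*/'; at [35:44] → '/*0sss5*/'; at [48:53] → '/*x*/'.
Each match is replaced by 'X'.

'hm8jX2 rsX2 rsX2 rsX2 rsX5x'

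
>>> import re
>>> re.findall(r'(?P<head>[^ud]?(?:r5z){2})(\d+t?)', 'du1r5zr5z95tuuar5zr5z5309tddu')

Pattern: optionally any character except [ud], then the literal 'r5z' repeated 2 times (captured as 'head'); then one or more of a digit, then optionally the literal 't' (captured).
Walking the string: at [2:12] match '1r5zr5z95t', groups = ('1r5zr5z', '95t'); at [14:26] match 'ar5zr5z5309t', groups = ('ar5zr5z', '5309t').
2 groups means each result is a tuple of 2 captured strings — 2 here.

[('1r5zr5z', '95t'), ('ar5zr5z', '5309t')]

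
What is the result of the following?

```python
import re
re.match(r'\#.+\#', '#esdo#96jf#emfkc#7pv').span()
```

`re.match` only tries the pattern at the start of the string.
The match spans [0:17] → '#esdo#96jf#emfkc#'.

(0, 17)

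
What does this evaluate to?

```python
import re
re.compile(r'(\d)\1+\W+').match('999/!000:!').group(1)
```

'9'

`\1` is not a pattern — it's the concrete string captured by group 1, re-applied verbatim.
`re.match` only tries the pattern at the start of the string.
The match spans [0:5] → '999/!'.
Captured: group 1 = '9'.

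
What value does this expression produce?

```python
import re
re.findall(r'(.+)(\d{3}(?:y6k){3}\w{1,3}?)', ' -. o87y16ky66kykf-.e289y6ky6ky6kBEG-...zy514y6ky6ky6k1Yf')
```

[(' -. o87y16ky66kykf-.e289y6ky6ky6kBEG-...zy', '514y6ky6ky6k1')]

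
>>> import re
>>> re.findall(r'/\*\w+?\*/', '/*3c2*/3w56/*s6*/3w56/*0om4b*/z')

Since nothing is captured, `findall` lists the 3 matched substrings directly.

['/*3c2*/', '/*s6*/', '/*0om4b*/']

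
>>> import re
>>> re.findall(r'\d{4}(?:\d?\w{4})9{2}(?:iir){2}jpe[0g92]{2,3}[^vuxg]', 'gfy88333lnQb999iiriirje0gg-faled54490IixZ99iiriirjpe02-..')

['54490IixZ99iiriirjpe02-']

This matches exactly 4 of a digit; then optionally a digit, then exactly 4 of a word character (non-capturing group); then exactly 2 of the literal '9', then the literal 'iir' repeated 2 times; then the literal 'jpe', then 2 to 3 of one of [0g92], then any character except [vuxg].
With no groups in the pattern, `findall` gives back each whole match — 1 here.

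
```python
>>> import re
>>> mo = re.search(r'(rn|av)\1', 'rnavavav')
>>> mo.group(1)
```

'av'

The match spans [2:6] → 'avav'.
Captured: group 1 = 'av'.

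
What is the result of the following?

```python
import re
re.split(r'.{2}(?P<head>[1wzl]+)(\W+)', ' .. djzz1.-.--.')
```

[' .. ', 'zz1', '.-.--.', '']

Pattern: exactly 2 of any character; then one or more of one of [1wzl] (captured as 'head'); then one or more of a non-word character (captured).
Matches to split on: at [4:15] → 'djzz1.-.--.'.
With a capturing group present, the delimiter's captured portion is kept in the result list.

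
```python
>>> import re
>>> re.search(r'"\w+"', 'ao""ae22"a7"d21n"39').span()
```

(3, 9)

`search` walks the string left to right and returns the first match it finds.
The match spans [3:9] → '"ae22"'.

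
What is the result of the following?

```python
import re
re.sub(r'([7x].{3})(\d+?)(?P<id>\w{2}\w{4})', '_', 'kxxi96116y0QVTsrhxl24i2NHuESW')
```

'k_VTsrhxl24i2NHuESW'

The pattern matches one of [7x], then exactly 3 of any character (captured); then one or more of a digit (lazy) (captured); then exactly 2 of a word character, then exactly 4 of a word character (captured as 'id').
The `?` after the quantifier makes it lazy — it takes as little as possible before letting the rest of the pattern try.
Matches: at [1:12] → 'xxi96116y0Q'.
Every occurrence is swapped for '_'.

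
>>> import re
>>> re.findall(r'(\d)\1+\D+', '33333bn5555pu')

['3', '5']

`\1` is not a pattern — it's the concrete string captured by group 1, re-applied verbatim.
Walking the string: at [0:7] match '33333bn', group 1 = '3'; at [7:13] match '5555pu', group 1 = '5'.
Because there's exactly one group, `findall` drops the full match and keeps group 1 from each hit.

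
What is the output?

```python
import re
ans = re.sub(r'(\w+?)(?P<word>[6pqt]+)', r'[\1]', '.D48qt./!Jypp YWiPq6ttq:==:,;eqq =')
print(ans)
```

Pattern: one or more of a word character (lazy) (captured); then one or more of one of [6pqt] (captured as 'word').
With the lazy modifier that quantifier settles for the fewest repetitions that let the rest of the pattern succeed (the atoms after it are unaffected and can still be greedy).
Matches: at [1:6] → 'D48qt'; at [9:13] → 'Jypp'; at [14:23] → 'YWiPq6ttq'; at [29:32] → 'eqq'.
Each match is replaced using the text its own group 1 captured.

.[D48]./![Jy] [YWiP]:==:,;[e] =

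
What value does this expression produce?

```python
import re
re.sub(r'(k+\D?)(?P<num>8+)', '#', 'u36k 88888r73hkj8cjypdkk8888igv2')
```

'u36#r73h#cjypd#igv2'

Pattern: one or more of the literal 'k', then optionally a non-digit (captured); then one or more of a literal '8' (captured as 'num').
Matches: at [3:10] → 'k 88888'; at [14:17] → 'kj8'; at [22:28] → 'kk8888'.
Every occurrence is swapped for '#'.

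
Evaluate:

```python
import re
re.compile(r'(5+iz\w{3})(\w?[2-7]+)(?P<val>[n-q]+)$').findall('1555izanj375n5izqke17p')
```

[('5izqke', '17', 'p')]

Multiple groups make `findall` return tuples — one 3-tuple for the one match.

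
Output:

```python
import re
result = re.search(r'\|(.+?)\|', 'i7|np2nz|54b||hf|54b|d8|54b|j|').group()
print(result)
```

|np2nz|

With the lazy modifier that quantifier settles for the fewest repetitions that let the rest of the pattern succeed (the atoms after it are unaffected and can still be greedy).
Unlike `match`, `search` isn't anchored — it looks for the pattern anywhere in the string.
The match spans [2:9] → '|np2nz|'.
Captured: group 1 = 'np2nz'.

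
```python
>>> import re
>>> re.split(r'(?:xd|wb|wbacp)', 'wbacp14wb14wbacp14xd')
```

Alternation isn't longest-match — the leftmost alternative that fits at this position is chosen.
Splitting on the pattern gives 5 pieces.

['', 'acp14', '14', 'acp14', '']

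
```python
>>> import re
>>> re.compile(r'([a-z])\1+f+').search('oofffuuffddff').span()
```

(0, 5)

The backreference `\1` re-matches whatever the first group consumed, character for character.
`re.search` tries every starting position until one works.
The match spans [0:5] → 'oofff'.
Captured: group 1 = 'o'.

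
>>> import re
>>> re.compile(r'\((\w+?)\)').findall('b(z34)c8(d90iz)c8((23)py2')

['z34', 'd90iz', '23']

Scanning left to right: at [1:6] match '(z34)', group 1 = 'z34'; at [8:15] match '(d90iz)', group 1 = 'd90iz'; at [18:22] match '(23)', group 1 = '23'.
`findall` collects group 1 from each match (3 total).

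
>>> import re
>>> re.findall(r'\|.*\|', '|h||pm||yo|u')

With no groups in the pattern, `findall` gives back each whole match — 1 here.

['|h||pm||yo|']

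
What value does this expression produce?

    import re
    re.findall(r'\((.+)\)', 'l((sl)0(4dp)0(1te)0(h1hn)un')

Scanning left to right: at [1:25] match '((sl)0(4dp)0(1te)0(h1hn)', group 1 = '(sl)0(4dp)0(1te)0(h1hn'.
`findall` collects group 1 from the one match (1 total).

['(sl)0(4dp)0(1te)0(h1hn']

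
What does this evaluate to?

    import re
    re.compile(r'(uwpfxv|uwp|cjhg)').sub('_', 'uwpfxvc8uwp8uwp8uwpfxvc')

'_c8_8_8_c'

The regex engine tests alternatives in the order written; an earlier branch that matches wins even if a later one would match more.
Every occurrence is swapped for '_'.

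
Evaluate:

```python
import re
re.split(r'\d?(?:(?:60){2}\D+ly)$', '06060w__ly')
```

The pattern matches optionally a digit; then the literal '60' repeated 2 times, then one or more of a non-digit, then the literal 'ly' (non-capturing group); then anchored at the end.
Matches to split on: at [0:10] → '06060w__ly'.
`split` removes every match and returns the 2 fragments in between.

['', '']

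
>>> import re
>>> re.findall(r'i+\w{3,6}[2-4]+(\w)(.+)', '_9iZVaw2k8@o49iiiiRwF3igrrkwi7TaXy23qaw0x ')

[('k', '8@o49iiiiRwF3igrrkwi7TaXy23qaw0x ')]

Multiple groups make `findall` return tuples — one 2-tuple for the one match.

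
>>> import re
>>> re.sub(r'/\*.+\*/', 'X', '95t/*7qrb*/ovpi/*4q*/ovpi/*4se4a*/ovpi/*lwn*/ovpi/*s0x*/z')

'95tXz'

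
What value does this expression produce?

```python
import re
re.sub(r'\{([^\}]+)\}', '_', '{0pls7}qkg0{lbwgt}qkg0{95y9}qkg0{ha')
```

'_qkg0_qkg0_qkg0{ha'

Matches: at [0:7] → '{0pls7}'; at [11:18] → '{lbwgt}'; at [22:28] → '{95y9}'.
`sub` substitutes '_' at each match site.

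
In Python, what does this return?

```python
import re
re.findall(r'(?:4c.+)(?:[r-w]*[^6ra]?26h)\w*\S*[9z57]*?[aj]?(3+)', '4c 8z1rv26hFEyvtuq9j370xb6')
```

This matches the literal '4c', then one or more of any character (non-capturing group); then zero or more of a character in [r-w], then optionally any character except [6ra], then the literal '26h' (non-capturing group); then zero or more of a word character; then zero or more of a non-whitespace character, then zero or more of one of [9z57] (lazy), then optionally one of [aj]; then one or more of a literal '3' (captured).
`findall` collects group 1 from the one match (1 total).

['3']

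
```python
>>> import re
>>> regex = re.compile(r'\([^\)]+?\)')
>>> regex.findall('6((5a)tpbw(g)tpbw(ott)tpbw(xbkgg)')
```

Matches: at [1:6] → '((5a)'; at [10:13] → '(g)'; at [17:22] → '(ott)'; at [26:33] → '(xbkgg)'.
No capturing groups, so `findall` returns the 4 full match strings.

['((5a)', '(g)', '(ott)', '(xbkgg)']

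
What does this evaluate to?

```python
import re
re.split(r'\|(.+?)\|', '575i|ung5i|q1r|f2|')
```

['575i', 'ung5i', 'q1r', 'f2', '']

Because the pattern has a capturing group, `split` also inserts each captured text between the pieces.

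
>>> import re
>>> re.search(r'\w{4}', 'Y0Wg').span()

Pattern: exactly 4 of a word character.
`search` walks the string left to right and returns the first match it finds.
The match spans [0:4] → 'Y0Wg'.

(0, 4)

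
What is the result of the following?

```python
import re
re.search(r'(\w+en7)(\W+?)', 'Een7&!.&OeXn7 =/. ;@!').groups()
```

The match spans [0:5] → 'Een7&'.
Captured: group 1 = 'Een7', group 2 = '&'.

('Een7', '&')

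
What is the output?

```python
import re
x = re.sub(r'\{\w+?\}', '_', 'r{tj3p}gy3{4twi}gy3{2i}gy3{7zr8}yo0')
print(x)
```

r_gy3_gy3_gy3_yo0

Matches: at [1:7] → '{tj3p}'; at [10:16] → '{4twi}'; at [19:23] → '{2i}'; at [26:32] → '{7zr8}'.
`sub` substitutes '_' at each match site.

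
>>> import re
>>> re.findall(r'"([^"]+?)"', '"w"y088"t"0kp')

Scanning left to right: at [0:3] match '"w"', group 1 = 'w'; at [7:10] match '"t"', group 1 = 't'.
One capturing group, so `findall` returns just the captured substring from each match — 2 in all.

['w', 't']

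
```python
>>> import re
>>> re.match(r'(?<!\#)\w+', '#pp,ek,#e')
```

None

Because the assertion is negative and zero-width, positions next to the forbidden text are skipped.
`match` is anchored at position 0; if the pattern doesn't fit there, it returns None.
Here the string doesn't start with a match, so the call returns None.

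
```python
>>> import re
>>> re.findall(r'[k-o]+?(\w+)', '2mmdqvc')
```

This matches one or more of a character in [k-o] (lazy); then one or more of a word character (captured).
A non-greedy quantifier consumes as few characters as it can — just enough that the remainder of the pattern still matches from where it stops; whatever follows it matches normally.
Walking the string: at [1:7] match 'mmdqvc', group 1 = 'mdqvc'.
With a single group, `findall` returns only what that group captured — 1 item.

['mdqvc']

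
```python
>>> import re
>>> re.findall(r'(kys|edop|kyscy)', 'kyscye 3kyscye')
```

['kys', 'kys']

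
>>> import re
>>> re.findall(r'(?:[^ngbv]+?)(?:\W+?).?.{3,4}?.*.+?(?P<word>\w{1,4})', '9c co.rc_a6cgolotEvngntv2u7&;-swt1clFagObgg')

['g']

This matches one or more of any character except [ngbv] (lazy) (non-capturing group); then one or more of a non-word character (lazy) (non-capturing group); then optionally any character, then 3 to 4 of any character (lazy); then zero or more of any character, then one or more of any character (lazy); then 1 to 4 of a word character (captured as 'word').
Walking the string: at [0:43] match '9c co.rc_a6cgolotEvngntv2u7&;-swt1clFagObgg', group 1 = 'g'.
`findall` collects group 1 from the one match (1 total).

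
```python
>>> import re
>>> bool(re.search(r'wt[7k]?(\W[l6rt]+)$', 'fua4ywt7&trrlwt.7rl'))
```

False

This matches the literal 'wt', then optionally one of [7k]; then a non-word character, then one or more of one of [l6rt] (captured); then anchored at the end.
`re.search` scans for the first position where the pattern succeeds.
Here no position works, so the call returns None, and `bool(None)` is False.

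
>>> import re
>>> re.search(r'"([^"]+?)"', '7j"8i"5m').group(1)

'8i'

The match spans [2:6] → '"8i"'.
Captured: group 1 = '8i'.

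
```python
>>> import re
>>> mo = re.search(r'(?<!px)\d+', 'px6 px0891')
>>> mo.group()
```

'891'

`(?!…)`/`(?<!…)` only lets a position through if the neighbouring text does NOT match; no characters are consumed.
The match spans [7:10] → '891'.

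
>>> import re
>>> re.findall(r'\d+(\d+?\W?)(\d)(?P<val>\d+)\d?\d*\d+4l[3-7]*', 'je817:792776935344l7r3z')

[('7:', '7', '927769353')]

Pattern: one or more of a digit; then one or more of a digit (lazy), then optionally a non-word character (captured); then a digit (captured); then one or more of a digit (captured as 'val'); then optionally a digit, then zero or more of a digit, then one or more of a digit; then the literal '4l', then zero or more of a character in [3-7].
Matches: at [2:20] match '817:792776935344l7', groups = ('7:', '7', '927769353').
3 groups means the one result is a tuple of 3 captured strings — 1 here.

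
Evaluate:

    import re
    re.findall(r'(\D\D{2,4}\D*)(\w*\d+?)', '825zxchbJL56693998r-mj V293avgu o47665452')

`findall` packs the 2 group values into a tuple for every match.

[('zxchbJL', '56693998'), ('r-mj V', '293'), ('avgu o', '47665452')]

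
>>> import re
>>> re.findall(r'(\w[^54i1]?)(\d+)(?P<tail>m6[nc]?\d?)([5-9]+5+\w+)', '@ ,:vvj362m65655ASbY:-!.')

[('vj', '362', 'm65', '655ASbY')]

Pattern: a word character, then optionally any character except [54i1] (captured); then one or more of a digit (captured); then the literal 'm6', then optionally one of [nc], then optionally a digit (captured as 'tail'); then one or more of a character in [5-9], then one or more of a literal '5', then one or more of a word character (captured).
Scanning left to right: at [5:20] match 'vj362m65655ASbY', groups = ('vj', '362', 'm65', '655ASbY').
With 4 capturing groups, `findall` returns a 4-tuple per match.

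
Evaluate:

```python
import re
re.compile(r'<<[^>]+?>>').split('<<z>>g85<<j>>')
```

Matches to split on: at [0:5] → '<<z>>'; at [8:13] → '<<j>>'.
Splitting on the pattern gives 3 pieces.

['', 'g85', '']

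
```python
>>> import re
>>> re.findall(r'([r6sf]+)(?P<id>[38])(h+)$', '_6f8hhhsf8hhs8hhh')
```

[('s', '8', 'hhh')]

`findall` packs the 3 group values into a tuple for every match.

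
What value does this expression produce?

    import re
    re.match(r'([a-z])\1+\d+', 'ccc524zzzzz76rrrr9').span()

(0, 6)

`\1` has to match the exact text group 1 already captured.
`match` is anchored at position 0; if the pattern doesn't fit there, it returns None.
The match spans [0:6] → 'ccc524'.
Captured: group 1 = 'c'.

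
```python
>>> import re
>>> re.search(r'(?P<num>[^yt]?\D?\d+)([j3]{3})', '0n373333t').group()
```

'0n373333'

The pattern matches optionally any character except [yt], then optionally a non-digit, then one or more of a digit (captured as 'num'); then exactly 3 of one of [j3] (captured).
Unlike `match`, `search` isn't anchored — it looks for the pattern anywhere in the string.
The match spans [0:8] → '0n373333'.
Captured: group 1 = '0n373', group 2 = '333'.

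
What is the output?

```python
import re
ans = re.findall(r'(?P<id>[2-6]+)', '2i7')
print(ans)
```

Pattern: one or more of a character in [2-6] (captured as 'id').
Matches: at [0:1] match '2', group 1 = '2'.
One capturing group, so `findall` returns just the captured substring from the one match — 1 in all.

['2']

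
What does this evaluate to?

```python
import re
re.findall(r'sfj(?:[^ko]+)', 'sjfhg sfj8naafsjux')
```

['sfj8naafsjux']

The pattern matches the literal 's', then the literal 'fj'; then one or more of any character except [ko] (non-capturing group).
With no groups in the pattern, `findall` gives back each whole match — 1 here.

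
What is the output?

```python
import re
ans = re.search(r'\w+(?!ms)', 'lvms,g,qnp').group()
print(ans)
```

The negative lookaround is zero-width — it rules out positions where the adjacent text would match, without consuming anything.
`search` walks the string left to right and returns the first match it finds.
The match spans [0:4] → 'lvms'.

lvms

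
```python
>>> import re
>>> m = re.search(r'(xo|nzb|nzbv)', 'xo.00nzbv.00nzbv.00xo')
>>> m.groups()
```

('xo',)

The match spans [0:2] → 'xo'.
Captured: group 1 = 'xo'.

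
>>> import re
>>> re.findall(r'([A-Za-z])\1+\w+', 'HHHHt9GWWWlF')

['H']

A backreference is literal: `\1` must see the identical characters the first group matched.
Walking the string: at [0:12] match 'HHHHt9GWWWlF', group 1 = 'H'.
Because there's exactly one group, `findall` drops the full match and keeps group 1 from the one hit.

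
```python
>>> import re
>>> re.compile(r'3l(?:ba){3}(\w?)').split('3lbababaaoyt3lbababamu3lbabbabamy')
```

This matches the literal '3l', then the literal 'ba' repeated 3 times; then optionally a word character (captured).
Matches to split on: at [0:9] → '3lbababaa'; at [12:21] → '3lbababam'.
With a capturing group present, the delimiter's captured portion is kept in the result list.

['', 'a', 'oyt', 'm', 'u3lbabbabamy']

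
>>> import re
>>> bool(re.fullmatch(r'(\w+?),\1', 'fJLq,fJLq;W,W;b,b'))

False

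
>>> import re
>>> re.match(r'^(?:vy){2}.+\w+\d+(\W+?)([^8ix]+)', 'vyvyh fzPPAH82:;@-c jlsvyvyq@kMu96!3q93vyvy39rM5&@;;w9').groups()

('&', '@;;w9')

The match spans [0:54] → 'vyvyh fzPPAH82:;@-c jlsvyvyq@kMu96!3q93vyvy39rM5&@;;w9'.
Captured: group 1 = '&', group 2 = '@;;w9'.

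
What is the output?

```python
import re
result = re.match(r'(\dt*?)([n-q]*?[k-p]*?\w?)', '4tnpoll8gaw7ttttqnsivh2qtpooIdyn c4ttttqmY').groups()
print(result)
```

('4', 't')

The match spans [0:2] → '4t'.
Captured: group 1 = '4', group 2 = 't'.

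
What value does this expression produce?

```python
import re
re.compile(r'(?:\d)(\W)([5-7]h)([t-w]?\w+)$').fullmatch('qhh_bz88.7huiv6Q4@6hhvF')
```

The pattern matches a digit (non-capturing group); then a non-word character (captured); then a character in [5-7], then a literal 'h' (captured); then optionally a character in [t-w], then one or more of a word character (captured); then anchored at the end.
`re.fullmatch` is like wrapping the pattern in `^…$` (in single-line mode).
Here there's no way to consume every character, so the call returns None.

None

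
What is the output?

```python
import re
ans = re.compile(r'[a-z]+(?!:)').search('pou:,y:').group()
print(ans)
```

Because the assertion is negative and zero-width, positions next to the forbidden text are skipped.
The match spans [0:2] → 'po'.

po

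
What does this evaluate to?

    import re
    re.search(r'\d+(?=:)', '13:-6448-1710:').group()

'13'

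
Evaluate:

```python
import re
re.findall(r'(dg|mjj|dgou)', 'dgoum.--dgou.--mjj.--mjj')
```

['dg', 'dg', 'mjj', 'mjj']

`|` is ordered: at each position the engine commits to the first alternative that works.
Walking the string: at [0:2] match 'dg', group 1 = 'dg'; at [8:10] match 'dg', group 1 = 'dg'; at [15:18] match 'mjj', group 1 = 'mjj'; at [21:24] match 'mjj', group 1 = 'mjj'.
Because there's exactly one group, `findall` drops the full match and keeps group 1 from each hit.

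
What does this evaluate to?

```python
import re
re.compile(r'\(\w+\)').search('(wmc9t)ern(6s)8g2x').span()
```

The match spans [0:7] → '(wmc9t)'.

(0, 7)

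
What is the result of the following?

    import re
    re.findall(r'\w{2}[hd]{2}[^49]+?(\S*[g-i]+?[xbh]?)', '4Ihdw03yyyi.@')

This matches exactly 2 of a word character, then exactly 2 of one of [hd], then one or more of any character except [49] (lazy); then zero or more of a non-whitespace character, then one or more of a character in [g-i] (lazy), then optionally one of [xbh] (captured).
The `?` after the quantifier makes it lazy — it takes as little as possible before letting the rest of the pattern try.
Matches: at [0:11] match '4Ihdw03yyyi', group 1 = '03yyyi'.
`findall` collects group 1 from the one match (1 total).

['03yyyi']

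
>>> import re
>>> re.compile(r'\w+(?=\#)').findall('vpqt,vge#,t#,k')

['vge', 't']

Lookahead/lookbehind check context without consuming it, so the matched span excludes the asserted characters.
Since nothing is captured, `findall` lists the 2 matched substrings directly.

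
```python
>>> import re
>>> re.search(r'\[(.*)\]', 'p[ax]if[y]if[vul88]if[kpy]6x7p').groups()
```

`search` walks the string left to right and returns the first match it finds.
The match spans [1:26] → '[ax]if[y]if[vul88]if[kpy]'.
Captured: group 1 = 'ax]if[y]if[vul88]if[kpy'.

('ax]if[y]if[vul88]if[kpy',)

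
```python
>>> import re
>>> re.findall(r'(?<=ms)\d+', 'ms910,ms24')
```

The lookaround is zero-width — it requires the adjacent text to match without consuming it, so the asserted text isn't part of the match.
`findall` yields the raw match text (2 of them) because the pattern has no groups.

['910', '24']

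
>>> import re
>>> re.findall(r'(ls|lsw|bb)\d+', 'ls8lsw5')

['ls', 'lsw']

One capturing group, so `findall` returns just the captured substring from each match — 2 in all.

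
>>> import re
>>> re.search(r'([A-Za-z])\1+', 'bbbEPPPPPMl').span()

(0, 3)

A backreference is literal: `\1` must see the identical characters the first group matched.
The match spans [0:3] → 'bbb'.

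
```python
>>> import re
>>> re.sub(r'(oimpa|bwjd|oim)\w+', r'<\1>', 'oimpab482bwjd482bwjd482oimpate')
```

'<oimpa>'

Branches in `(...|...)` are attempted left-to-right; the first branch that allows the whole pattern to succeed is taken.
Matches: at [0:30] → 'oimpab482bwjd482bwjd482oimpate'.
Each match is replaced using the text its own group 1 captured.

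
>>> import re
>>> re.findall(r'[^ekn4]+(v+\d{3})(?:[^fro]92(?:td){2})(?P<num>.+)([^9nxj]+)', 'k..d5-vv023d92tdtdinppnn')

[('v023', 'inp', 'p')]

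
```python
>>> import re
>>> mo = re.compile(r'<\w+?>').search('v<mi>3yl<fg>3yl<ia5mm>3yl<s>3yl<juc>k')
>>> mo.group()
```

'<mi>'

Unlike `match`, `search` isn't anchored — it looks for the pattern anywhere in the string.
The match spans [1:5] → '<mi>'.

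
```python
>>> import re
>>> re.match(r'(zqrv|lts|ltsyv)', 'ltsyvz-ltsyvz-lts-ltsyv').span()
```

The regex engine tests alternatives in the order written; an earlier branch that matches wins even if a later one would match more.
`re.match` won't scan ahead — the pattern has to work from the very first character.
The match spans [0:3] → 'lts'.
Captured: group 1 = 'lts'.

(0, 3)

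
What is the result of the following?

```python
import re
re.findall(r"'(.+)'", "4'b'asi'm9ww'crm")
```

["b'asi'm9ww"]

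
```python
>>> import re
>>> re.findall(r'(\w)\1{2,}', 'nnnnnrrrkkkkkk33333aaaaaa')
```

The backreference `\1` re-matches whatever the first group consumed, character for character.
One capturing group, so `findall` returns just the captured substring from each match — 5 in all.

['n', 'r', 'k', '3', 'a']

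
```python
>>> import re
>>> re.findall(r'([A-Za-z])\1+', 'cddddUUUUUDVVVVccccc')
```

`\1` has to match the exact text group 1 already captured.
Walking the string: at [1:5] match 'dddd', group 1 = 'd'; at [5:10] match 'UUUUU', group 1 = 'U'; at [11:15] match 'VVVV', group 1 = 'V'; at [15:20] match 'ccccc', group 1 = 'c'.
`findall` collects group 1 from each match (4 total).

['d', 'U', 'V', 'c']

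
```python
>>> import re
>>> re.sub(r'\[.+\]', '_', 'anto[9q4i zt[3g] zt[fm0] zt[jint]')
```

Each match is replaced by '_'.

'anto_'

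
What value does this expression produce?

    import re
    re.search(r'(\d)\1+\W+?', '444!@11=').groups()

The match spans [0:4] → '444!'.
Captured: group 1 = '4'.

('4',)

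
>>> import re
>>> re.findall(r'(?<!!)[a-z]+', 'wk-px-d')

['wk', 'px', 'd']

Because the assertion is negative and zero-width, positions next to the forbidden text are skipped.
`findall` yields the raw match text (3 of them) because the pattern has no groups.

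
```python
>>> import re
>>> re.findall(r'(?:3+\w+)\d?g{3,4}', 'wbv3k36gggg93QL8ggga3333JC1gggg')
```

No capturing groups, so `findall` returns the 1 full match string.

['3k36gggg93QL8ggga3333JC1gggg']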